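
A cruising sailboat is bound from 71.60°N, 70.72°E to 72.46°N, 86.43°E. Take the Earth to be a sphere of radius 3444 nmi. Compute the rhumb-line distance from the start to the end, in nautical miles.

Δψ = ln[tan(π/4+φ₂/2)/tan(π/4+φ₁/2)] = +0.0487;  Δφ = +0.0150 rad,  Δλ = +0.2742 rad
q = Δφ/Δψ = 0.3085
d = R·√(Δφ² + q²Δλ²) = 3444·0.08590 = 296 nmi

296 nmi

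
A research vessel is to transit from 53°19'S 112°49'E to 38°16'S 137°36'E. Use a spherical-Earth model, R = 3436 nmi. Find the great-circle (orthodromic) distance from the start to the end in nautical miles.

Haversine: a = sin²(Δφ/2)+cos φ₁ cos φ₂ sin²(Δλ/2) = 0.03875;  σ = 2·atan2(√a,√(1−a))
σ = 22.705° → d = Rσ = 3436·0.39629 = 1362 nmi

1362 nmi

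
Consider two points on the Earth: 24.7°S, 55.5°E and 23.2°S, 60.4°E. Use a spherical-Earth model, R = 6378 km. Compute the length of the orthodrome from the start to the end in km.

526 km

Haversine: a = sin²(Δφ/2)+cos φ₁ cos φ₂ sin²(Δλ/2) = 0.00170;  σ = 2·atan2(√a,√(1−a))
σ = 4.722° → d = Rσ = 6378·0.08242 = 526 km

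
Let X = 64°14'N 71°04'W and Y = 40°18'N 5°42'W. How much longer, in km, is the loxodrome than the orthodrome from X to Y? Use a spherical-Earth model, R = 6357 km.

179 km

Great circle: cos σ = sin φ₁ sin φ₂ + cos φ₁ cos φ₂ cos Δλ,  σ = 0.7660 rad → d_gc = 4869.7 km
Rhumb line: Δψ = -0.7055, q = Δφ/Δψ = 0.5921, d_rh = R√(Δφ²+q²Δλ²) = 5048.9 km
Excess = 5048.9 − 4869.7 = 179.2 ≈ 179 km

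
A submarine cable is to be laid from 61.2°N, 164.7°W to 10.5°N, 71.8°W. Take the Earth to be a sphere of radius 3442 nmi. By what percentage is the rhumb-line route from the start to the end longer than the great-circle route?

Great circle: σ = 1.4346 rad → d_gc = Rσ = 4938.1 nmi
Rhumb: Δφ = -0.8849, Δλ = +1.6214, Δψ = -1.1753, q = Δφ/Δψ = 0.7529 → d_rh = R√(Δφ²+q²Δλ²) = 5189.5 nmi
Excess = (5189.5 − 4938.1) / 4938.1 = 251.4 / 4938.1 = 5.09% ≈ 5.1%

5.1%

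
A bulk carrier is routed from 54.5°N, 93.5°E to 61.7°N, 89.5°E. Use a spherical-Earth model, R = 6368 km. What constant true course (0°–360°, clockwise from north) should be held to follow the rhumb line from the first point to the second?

343.7°

Meridional parts: M(φ₁)=+1.1391, M(φ₂)=+1.3779 → ΔM = +0.2388;  Δλ = -0.0698 rad
tan C = Δλ / ΔM = -0.2924 → C = 343.70°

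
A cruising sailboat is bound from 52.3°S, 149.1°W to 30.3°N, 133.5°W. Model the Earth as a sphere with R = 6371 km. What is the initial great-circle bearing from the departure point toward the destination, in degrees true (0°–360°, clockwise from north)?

13.5°

N = sin Δλ·cos φ₂ = +0.2322;  D = cos φ₁ sin φ₂ − sin φ₁ cos φ₂ cos Δλ = +0.9665
initial course = atan2(N, D) = 13.51°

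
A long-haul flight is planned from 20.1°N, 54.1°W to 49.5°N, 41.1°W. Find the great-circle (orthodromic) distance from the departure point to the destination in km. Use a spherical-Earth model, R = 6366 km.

3464 km

cos σ = sin φ₁ sin φ₂ + cos φ₁ cos φ₂ cos Δλ
      = sin(20.10°)sin(49.50°) + cos(20.10°)cos(49.50°)cos(13.00°) = 0.8556
σ = 31.176° → d = Rσ = 6366·0.54412 = 3464 km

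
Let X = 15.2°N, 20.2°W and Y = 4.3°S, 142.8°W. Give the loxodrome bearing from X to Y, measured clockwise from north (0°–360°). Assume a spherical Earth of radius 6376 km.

260.9°

Δψ = ln[tan(π/4+φ₂/2)/tan(π/4+φ₁/2)] = -0.3436
Δλ = -2.1398 rad (taken the short way round)
course = atan2(Δλ, Δψ) = 260.88°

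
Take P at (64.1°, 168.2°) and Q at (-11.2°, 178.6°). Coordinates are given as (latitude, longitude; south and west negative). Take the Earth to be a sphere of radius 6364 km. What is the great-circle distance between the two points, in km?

cos σ = sin φ₁ sin φ₂ + cos φ₁ cos φ₂ cos Δλ
      = sin(64.10°)sin(-11.20°) + cos(64.10°)cos(-11.20°)cos(10.40°) = 0.2467
σ = 75.717° → d = Rσ = 6364·1.32150 = 8410 km

8410 km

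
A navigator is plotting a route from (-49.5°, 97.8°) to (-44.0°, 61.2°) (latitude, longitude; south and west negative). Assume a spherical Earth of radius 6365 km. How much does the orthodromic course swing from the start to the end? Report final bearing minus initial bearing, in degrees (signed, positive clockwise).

+27.1°

Initial bearing θ₁ = atan2(sin Δλ cos φ₂, cos φ₁ sin φ₂ − sin φ₁ cos φ₂ cos Δλ) = 268.40°
Final bearing θ₂ = (initial bearing from the destination back to the start) + 180° = 295.51°
Δθ = θ₂ − θ₁ = +27.1°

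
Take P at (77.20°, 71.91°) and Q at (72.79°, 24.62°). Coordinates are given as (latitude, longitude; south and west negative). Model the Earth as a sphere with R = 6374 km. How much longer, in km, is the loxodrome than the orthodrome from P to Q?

38 km

Great circle: cos σ = sin φ₁ sin φ₂ + cos φ₁ cos φ₂ cos Δλ,  σ = 0.2198 rad → d_gc = 1400.7 km
Rhumb line: Δψ = -0.2994, q = Δφ/Δψ = 0.2570, d_rh = R√(Δφ²+q²Δλ²) = 1438.5 km
Excess = 1438.5 − 1400.7 = 37.8 ≈ 38 km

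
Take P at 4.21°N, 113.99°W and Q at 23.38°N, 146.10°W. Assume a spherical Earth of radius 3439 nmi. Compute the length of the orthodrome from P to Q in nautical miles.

2187 nmi

Haversine: a = sin²(Δφ/2)+cos φ₁ cos φ₂ sin²(Δλ/2) = 0.09774;  σ = 2·atan2(√a,√(1−a))
σ = 36.436° → d = Rσ = 3439·0.63594 = 2187 nmi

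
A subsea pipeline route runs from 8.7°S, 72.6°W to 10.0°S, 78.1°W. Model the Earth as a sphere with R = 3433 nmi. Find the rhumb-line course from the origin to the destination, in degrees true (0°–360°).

Meridional parts: M(φ₁)=-0.1524, M(φ₂)=-0.1754 → ΔM = -0.0230;  Δλ = -0.0960 rad
tan C = Δλ / ΔM = +4.1745 → C = 256.53°

256.5°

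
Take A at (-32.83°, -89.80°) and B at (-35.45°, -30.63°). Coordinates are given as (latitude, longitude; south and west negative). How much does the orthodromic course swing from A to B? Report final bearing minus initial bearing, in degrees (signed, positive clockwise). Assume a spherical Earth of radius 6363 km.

-35.4°

At departure: θ₁ = atan2(sin Δλ cos φ₂, cos φ₁ sin φ₂ − sin φ₁ cos φ₂ cos Δλ) = 110.46°
At arrival: θ₂ = atan2(sin Δλ cos φ₁, −cos φ₂ sin φ₁ + sin φ₂ cos φ₁ cos Δλ) = 75.11°
Δθ = θ₂ − θ₁ = -35.4°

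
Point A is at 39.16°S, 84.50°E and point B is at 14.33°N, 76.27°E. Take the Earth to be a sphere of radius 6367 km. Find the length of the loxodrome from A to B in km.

6005 km

Δψ = ln[tan(π/4+φ₂/2)/tan(π/4+φ₁/2)] = +0.9966;  Δφ = +0.9336 rad,  Δλ = -0.1436 rad
q = Δφ/Δψ = 0.9367
d = R·√(Δφ² + q²Δλ²) = 6367·0.94322 = 6005 km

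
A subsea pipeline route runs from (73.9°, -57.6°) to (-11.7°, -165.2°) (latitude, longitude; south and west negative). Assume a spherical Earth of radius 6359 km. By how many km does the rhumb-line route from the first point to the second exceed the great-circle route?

Great circle: cos σ = sin φ₁ sin φ₂ + cos φ₁ cos φ₂ cos Δλ,  σ = 1.8514 rad → d_gc = 11773.1 km
Rhumb line: Δψ = -2.1616, q = Δφ/Δψ = 0.6912, d_rh = R√(Δφ²+q²Δλ²) = 12585.0 km
Excess = 12585.0 − 11773.1 = 811.9 ≈ 812 km

812 km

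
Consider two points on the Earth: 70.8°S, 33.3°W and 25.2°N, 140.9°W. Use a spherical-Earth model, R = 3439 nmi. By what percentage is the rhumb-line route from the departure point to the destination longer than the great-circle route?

5.0%

Great circle: σ = 2.0853 rad → d_gc = Rσ = 7171.2 nmi
Rhumb: Δφ = +1.6755, Δλ = -1.8780, Δψ = +2.2318, q = Δφ/Δψ = 0.7508 → d_rh = R√(Δφ²+q²Δλ²) = 7530.7 nmi
Excess = (7530.7 − 7171.2) / 7171.2 = 359.5 / 7171.2 = 5.01% ≈ 5.0%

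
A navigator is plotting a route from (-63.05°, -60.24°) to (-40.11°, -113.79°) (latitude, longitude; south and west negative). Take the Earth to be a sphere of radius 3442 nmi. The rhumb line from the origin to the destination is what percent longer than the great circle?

Great circle: σ = 0.6758 rad → d_gc = Rσ = 2326.0 nmi
Rhumb: Δφ = +0.4004, Δλ = -0.9346, Δψ = +0.6633, q = Δφ/Δψ = 0.6036 → d_rh = R√(Δφ²+q²Δλ²) = 2381.2 nmi
Excess = (2381.2 − 2326.0) / 2326.0 = 55.2 / 2326.0 = 2.37% ≈ 2.4%

2.4%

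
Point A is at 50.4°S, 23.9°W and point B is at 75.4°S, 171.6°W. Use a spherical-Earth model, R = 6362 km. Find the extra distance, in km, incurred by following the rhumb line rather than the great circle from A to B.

1640 km

Great circle: cos σ = sin φ₁ sin φ₂ + cos φ₁ cos φ₂ cos Δλ,  σ = 0.9150 rad → d_gc = 5821.0 km
Rhumb line: Δψ = -1.0333, q = Δφ/Δψ = 0.4223, d_rh = R√(Δφ²+q²Δλ²) = 7460.8 km
Excess = 7460.8 − 5821.0 = 1639.8 ≈ 1640 km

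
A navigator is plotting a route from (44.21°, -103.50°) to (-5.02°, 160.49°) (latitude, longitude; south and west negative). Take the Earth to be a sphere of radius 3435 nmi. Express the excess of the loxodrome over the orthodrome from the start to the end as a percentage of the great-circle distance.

2.1%

Great circle: σ = 1.7070 rad → d_gc = Rσ = 5863.5 nmi
Rhumb: Δφ = -0.8592, Δλ = -1.6757, Δψ = -0.9497, q = Δφ/Δψ = 0.9047 → d_rh = R√(Δφ²+q²Δλ²) = 5985.7 nmi
Excess = (5985.7 − 5863.5) / 5863.5 = 122.2 / 5863.5 = 2.08% ≈ 2.1%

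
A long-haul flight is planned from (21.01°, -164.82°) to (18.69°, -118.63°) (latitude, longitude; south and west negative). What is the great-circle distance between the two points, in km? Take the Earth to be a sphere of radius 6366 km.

4818 km

cos σ = sin φ₁ sin φ₂ + cos φ₁ cos φ₂ cos Δλ
      = sin(21.01°)sin(18.69°) + cos(21.01°)cos(18.69°)cos(46.19°) = 0.7271
σ = 43.360° → d = Rσ = 6366·0.75677 = 4818 km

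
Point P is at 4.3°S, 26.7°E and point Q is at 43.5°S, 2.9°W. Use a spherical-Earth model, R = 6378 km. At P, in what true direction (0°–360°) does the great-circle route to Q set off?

209.3°

θ = atan2( sin Δλ·cos φ₂ ,  cos φ₁ sin φ₂ − sin φ₁ cos φ₂ cos Δλ )
  = atan2(-0.3583, -0.6391) = 209.27°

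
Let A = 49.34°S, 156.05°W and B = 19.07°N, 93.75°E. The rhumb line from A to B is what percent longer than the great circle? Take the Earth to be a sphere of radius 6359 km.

2.3%

Great circle: σ = 2.0493 rad → d_gc = Rσ = 13031.8 km
Rhumb: Δφ = +1.1940, Δλ = -1.9234, Δψ = +1.3320, q = Δφ/Δψ = 0.8964 → d_rh = R√(Δφ²+q²Δλ²) = 13335.4 km
Excess = (13335.4 − 13031.8) / 13031.8 = 303.6 / 13031.8 = 2.33% ≈ 2.3%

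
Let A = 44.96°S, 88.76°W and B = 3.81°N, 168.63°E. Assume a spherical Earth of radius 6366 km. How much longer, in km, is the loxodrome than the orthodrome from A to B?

304 km

Great circle: cos σ = sin φ₁ sin φ₂ + cos φ₁ cos φ₂ cos Δλ,  σ = 1.7733 rad → d_gc = 11288.6 km
Rhumb line: Δψ = +0.9469, q = Δφ/Δψ = 0.8989, d_rh = R√(Δφ²+q²Δλ²) = 11592.5 km
Excess = 11592.5 − 11288.6 = 303.9 ≈ 304 km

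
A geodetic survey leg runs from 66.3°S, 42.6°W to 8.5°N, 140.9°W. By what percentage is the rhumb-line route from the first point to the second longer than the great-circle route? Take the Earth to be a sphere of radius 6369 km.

Great circle: σ = 1.7647 rad → d_gc = Rσ = 11239.6 km
Rhumb: Δφ = +1.3055, Δλ = -1.7157, Δψ = +1.7104, q = Δφ/Δψ = 0.7633 → d_rh = R√(Δφ²+q²Δλ²) = 11777.0 km
Excess = (11777.0 − 11239.6) / 11239.6 = 537.4 / 11239.6 = 4.78% ≈ 4.8%

4.8%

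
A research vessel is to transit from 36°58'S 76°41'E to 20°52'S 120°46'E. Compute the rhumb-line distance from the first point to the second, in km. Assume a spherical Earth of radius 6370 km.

4627 km

Rhumb course C = atan2(Δλ, Δψ) with Δψ = ln[tan(π/4+φ₂/2)/tan(π/4+φ₁/2)] = +0.3227, Δλ = +0.7694 → C = 67.24°
d = R·|Δφ| / |cos C| = 6370·0.28100 / 0.38682 = 4627 km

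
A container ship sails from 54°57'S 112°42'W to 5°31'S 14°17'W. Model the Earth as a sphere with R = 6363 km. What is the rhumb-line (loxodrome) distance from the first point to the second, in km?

Δψ = ln[tan(π/4+φ₂/2)/tan(π/4+φ₁/2)] = +1.0563;  Δφ = +0.8628 rad,  Δλ = +1.7177 rad
q = Δφ/Δψ = 0.8168
d = R·√(Δφ² + q²Δλ²) = 6363·1.64707 = 10480 km

10480 km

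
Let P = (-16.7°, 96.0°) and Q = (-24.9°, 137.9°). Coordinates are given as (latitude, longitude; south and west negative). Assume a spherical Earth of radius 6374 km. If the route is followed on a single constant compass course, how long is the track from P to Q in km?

Δψ = ln[tan(π/4+φ₂/2)/tan(π/4+φ₁/2)] = -0.1533;  Δφ = -0.1431 rad,  Δλ = +0.7313 rad
q = Δφ/Δψ = 0.9338
d = R·√(Δφ² + q²Δλ²) = 6374·0.69772 = 4447 km

4447 km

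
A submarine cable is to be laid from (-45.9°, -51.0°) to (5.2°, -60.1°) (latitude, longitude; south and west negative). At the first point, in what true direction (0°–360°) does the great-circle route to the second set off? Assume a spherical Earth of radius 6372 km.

θ = atan2( sin Δλ·cos φ₂ ,  cos φ₁ sin φ₂ − sin φ₁ cos φ₂ cos Δλ )
  = atan2(-0.1575, +0.7692) = 348.43°

348.4°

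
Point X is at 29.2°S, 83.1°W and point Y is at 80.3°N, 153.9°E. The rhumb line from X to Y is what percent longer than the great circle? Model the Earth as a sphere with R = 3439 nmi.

8.5%

Great circle: σ = 2.1664 rad → d_gc = Rσ = 7450.2 nmi
Rhumb: Δφ = +1.9111, Δλ = -2.1468, Δψ = +3.0001, q = Δφ/Δψ = 0.6370 → d_rh = R√(Δφ²+q²Δλ²) = 8081.7 nmi
Excess = (8081.7 − 7450.2) / 7450.2 = 631.5 / 7450.2 = 8.48% ≈ 8.5%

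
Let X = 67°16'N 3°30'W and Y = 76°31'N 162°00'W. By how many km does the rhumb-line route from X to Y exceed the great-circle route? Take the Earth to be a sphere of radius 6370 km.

1497 km

Great circle: cos σ = sin φ₁ sin φ₂ + cos φ₁ cos φ₂ cos Δλ,  σ = 0.6214 rad → d_gc = 3958.4 km
Rhumb line: Δψ = +0.5310, q = Δφ/Δψ = 0.3040, d_rh = R√(Δφ²+q²Δλ²) = 5455.5 km
Excess = 5455.5 − 3958.4 = 1497.1 ≈ 1497 km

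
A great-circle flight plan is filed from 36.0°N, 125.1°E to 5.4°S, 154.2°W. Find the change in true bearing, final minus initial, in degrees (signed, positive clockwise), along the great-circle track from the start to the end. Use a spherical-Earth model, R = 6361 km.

+27.0°

Initial bearing θ₁ = atan2(sin Δλ cos φ₂, cos φ₁ sin φ₂ − sin φ₁ cos φ₂ cos Δλ) = 99.86°
Final bearing θ₂ = (initial bearing from the destination back to the start) + 180° = 126.81°
Δθ = θ₂ − θ₁ = +27.0°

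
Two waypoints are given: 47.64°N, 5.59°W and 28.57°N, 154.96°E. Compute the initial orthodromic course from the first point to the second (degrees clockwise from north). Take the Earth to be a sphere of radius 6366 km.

N = sin Δλ·cos φ₂ = +0.2924;  D = cos φ₁ sin φ₂ − sin φ₁ cos φ₂ cos Δλ = +0.9341
initial course = atan2(N, D) = 17.38°

17.4°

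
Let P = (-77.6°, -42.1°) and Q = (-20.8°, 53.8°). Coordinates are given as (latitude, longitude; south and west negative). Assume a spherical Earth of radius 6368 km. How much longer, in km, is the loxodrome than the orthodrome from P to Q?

Great circle: cos σ = sin φ₁ sin φ₂ + cos φ₁ cos φ₂ cos Δλ,  σ = 1.2385 rad → d_gc = 7886.9 km
Rhumb line: Δψ = +1.8485, q = Δφ/Δψ = 0.5363, d_rh = R√(Δφ²+q²Δλ²) = 8516.3 km
Excess = 8516.3 − 7886.9 = 629.4 ≈ 629 km

629 km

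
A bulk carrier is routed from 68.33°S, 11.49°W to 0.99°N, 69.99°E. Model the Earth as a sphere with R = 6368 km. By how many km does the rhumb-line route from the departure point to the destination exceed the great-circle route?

Great circle: cos σ = sin φ₁ sin φ₂ + cos φ₁ cos φ₂ cos Δλ,  σ = 1.5321 rad → d_gc = 9756.7 km
Rhumb line: Δψ = +1.6707, q = Δφ/Δψ = 0.7242, d_rh = R√(Δφ²+q²Δλ²) = 10117.5 km
Excess = 10117.5 − 9756.7 = 360.8 ≈ 361 km

361 km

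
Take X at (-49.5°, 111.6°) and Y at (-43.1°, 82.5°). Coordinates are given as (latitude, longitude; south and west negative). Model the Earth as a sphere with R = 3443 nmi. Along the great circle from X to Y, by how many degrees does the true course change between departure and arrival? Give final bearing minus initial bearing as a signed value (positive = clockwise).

+21.3°

Initial bearing θ₁ = atan2(sin Δλ cos φ₂, cos φ₁ sin φ₂ − sin φ₁ cos φ₂ cos Δλ) = 276.65°
Final bearing θ₂ = (initial bearing from the destination back to the start) + 180° = 297.94°
Δθ = θ₂ − θ₁ = +21.3°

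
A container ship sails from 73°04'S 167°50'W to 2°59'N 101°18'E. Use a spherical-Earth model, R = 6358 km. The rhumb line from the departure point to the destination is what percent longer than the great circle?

Great circle: σ = 1.6250 rad → d_gc = Rσ = 10331.8 km
Rhumb: Δφ = +1.3273, Δλ = -1.5859, Δψ = +1.9569, q = Δφ/Δψ = 0.6783 → d_rh = R√(Δφ²+q²Δλ²) = 10862.6 km
Excess = (10862.6 − 10331.8) / 10331.8 = 530.8 / 10331.8 = 5.14% ≈ 5.1%

5.1%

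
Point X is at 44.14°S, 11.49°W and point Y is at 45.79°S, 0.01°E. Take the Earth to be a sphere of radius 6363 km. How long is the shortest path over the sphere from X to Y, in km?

921 km

Haversine: a = sin²(Δφ/2)+cos φ₁ cos φ₂ sin²(Δλ/2) = 0.00523;  σ = 2·atan2(√a,√(1−a))
σ = 8.295° → d = Rσ = 6363·0.14477 = 921 km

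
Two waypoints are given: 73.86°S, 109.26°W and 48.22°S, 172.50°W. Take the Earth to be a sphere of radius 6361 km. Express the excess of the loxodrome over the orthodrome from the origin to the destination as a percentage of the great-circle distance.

Great circle: σ = 0.6440 rad → d_gc = Rσ = 4096.4 km
Rhumb: Δφ = +0.4475, Δλ = -1.1037, Δψ = +0.9902, q = Δφ/Δψ = 0.4519 → d_rh = R√(Δφ²+q²Δλ²) = 4262.7 km
Excess = (4262.7 − 4096.4) / 4096.4 = 166.3 / 4096.4 = 4.06% ≈ 4.1%

4.1%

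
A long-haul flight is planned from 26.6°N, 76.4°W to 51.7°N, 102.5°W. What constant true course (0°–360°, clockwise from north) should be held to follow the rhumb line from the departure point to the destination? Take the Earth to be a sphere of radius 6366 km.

Meridional parts: M(φ₁)=+0.4819, M(φ₂)=+1.0577 → ΔM = +0.5758;  Δλ = -0.4555 rad
tan C = Δλ / ΔM = -0.7911 → C = 321.65°

321.7°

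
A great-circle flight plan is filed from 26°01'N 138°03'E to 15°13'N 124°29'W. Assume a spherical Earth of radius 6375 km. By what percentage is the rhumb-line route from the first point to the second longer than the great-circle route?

2.0%

Great circle: σ = 1.5684 rad → d_gc = Rσ = 9998.3 km
Rhumb: Δφ = -0.1885, Δλ = +1.7011, Δψ = -0.2018, q = Δφ/Δψ = 0.9342 → d_rh = R√(Δφ²+q²Δλ²) = 10201.8 km
Excess = (10201.8 − 9998.3) / 9998.3 = 203.5 / 9998.3 = 2.04% ≈ 2.0%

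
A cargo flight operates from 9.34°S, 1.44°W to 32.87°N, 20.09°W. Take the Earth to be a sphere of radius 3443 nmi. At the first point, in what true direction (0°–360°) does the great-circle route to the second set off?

338.0°

N = sin Δλ·cos φ₂ = -0.2686;  D = cos φ₁ sin φ₂ − sin φ₁ cos φ₂ cos Δλ = +0.6647
initial course = atan2(N, D) = 338.00°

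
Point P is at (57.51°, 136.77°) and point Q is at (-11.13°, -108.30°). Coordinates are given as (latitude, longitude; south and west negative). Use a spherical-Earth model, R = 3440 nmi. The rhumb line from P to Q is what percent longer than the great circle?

5.0%

Great circle: σ = 1.9660 rad → d_gc = Rσ = 6763.0 nmi
Rhumb: Δφ = -1.1980, Δλ = +2.0059, Δψ = -1.4286, q = Δφ/Δψ = 0.8386 → d_rh = R√(Δφ²+q²Δλ²) = 7103.9 nmi
Excess = (7103.9 − 6763.0) / 6763.0 = 340.9 / 6763.0 = 5.04% ≈ 5.0%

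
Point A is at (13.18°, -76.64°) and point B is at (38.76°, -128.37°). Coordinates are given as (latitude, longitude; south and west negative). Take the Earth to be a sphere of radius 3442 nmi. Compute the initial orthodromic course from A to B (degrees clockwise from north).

N = sin Δλ·cos φ₂ = -0.6122;  D = cos φ₁ sin φ₂ − sin φ₁ cos φ₂ cos Δλ = +0.4994
initial course = atan2(N, D) = 309.21°

309.2°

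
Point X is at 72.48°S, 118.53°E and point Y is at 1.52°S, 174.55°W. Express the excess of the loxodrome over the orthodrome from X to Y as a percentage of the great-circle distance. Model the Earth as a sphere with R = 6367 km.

Great circle: σ = 1.4270 rad → d_gc = Rσ = 9085.9 km
Rhumb: Δφ = +1.2385, Δλ = +1.1680, Δψ = +1.8437, q = Δφ/Δψ = 0.6718 → d_rh = R√(Δφ²+q²Δλ²) = 9334.6 km
Excess = (9334.6 − 9085.9) / 9085.9 = 248.7 / 9085.9 = 2.74% ≈ 2.7%

2.7%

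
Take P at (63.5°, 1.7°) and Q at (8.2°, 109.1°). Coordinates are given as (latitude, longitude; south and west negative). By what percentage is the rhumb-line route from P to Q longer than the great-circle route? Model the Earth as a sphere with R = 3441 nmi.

Great circle: σ = 1.5752 rad → d_gc = Rσ = 5420.3 nmi
Rhumb: Δφ = -0.9652, Δλ = +1.8745, Δψ = -1.3026, q = Δφ/Δψ = 0.7410 → d_rh = R√(Δφ²+q²Δλ²) = 5820.0 nmi
Excess = (5820.0 − 5420.3) / 5420.3 = 399.7 / 5420.3 = 7.37% ≈ 7.4%

7.4%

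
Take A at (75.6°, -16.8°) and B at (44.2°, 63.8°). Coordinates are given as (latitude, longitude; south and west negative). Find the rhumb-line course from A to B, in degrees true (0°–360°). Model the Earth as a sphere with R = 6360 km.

130.6°

Δψ = ln[tan(π/4+φ₂/2)/tan(π/4+φ₁/2)] = -1.2071
Δλ = +1.4067 rad (taken the short way round)
course = atan2(Δλ, Δψ) = 130.63°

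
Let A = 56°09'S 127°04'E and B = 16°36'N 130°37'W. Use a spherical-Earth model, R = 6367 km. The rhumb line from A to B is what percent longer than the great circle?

3.0%

Great circle: σ = 1.9296 rad → d_gc = Rσ = 12285.6 km
Rhumb: Δφ = +1.2697, Δλ = +1.7858, Δψ = +1.4836, q = Δφ/Δψ = 0.8558 → d_rh = R√(Δφ²+q²Δλ²) = 12650.9 km
Excess = (12650.9 − 12285.6) / 12285.6 = 365.3 / 12285.6 = 2.97% ≈ 3.0%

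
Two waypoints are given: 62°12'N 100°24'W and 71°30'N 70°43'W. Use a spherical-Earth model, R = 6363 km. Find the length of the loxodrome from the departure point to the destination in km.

1644 km

Δψ = ln[tan(π/4+φ₂/2)/tan(π/4+φ₁/2)] = +0.4184;  Δφ = +0.1623 rad,  Δλ = +0.5181 rad
q = Δφ/Δψ = 0.3879
d = R·√(Δφ² + q²Δλ²) = 6363·0.25834 = 1644 km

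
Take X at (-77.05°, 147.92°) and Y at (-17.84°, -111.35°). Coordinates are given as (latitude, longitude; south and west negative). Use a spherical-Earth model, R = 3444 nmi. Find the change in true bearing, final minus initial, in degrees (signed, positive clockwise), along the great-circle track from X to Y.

-91.3°

At departure: θ₁ = atan2(sin Δλ cos φ₂, cos φ₁ sin φ₂ − sin φ₁ cos φ₂ cos Δλ) = 104.47°
At arrival: θ₂ = atan2(sin Δλ cos φ₁, −cos φ₂ sin φ₁ + sin φ₂ cos φ₁ cos Δλ) = 13.18°
Δθ = θ₂ − θ₁ = -91.3°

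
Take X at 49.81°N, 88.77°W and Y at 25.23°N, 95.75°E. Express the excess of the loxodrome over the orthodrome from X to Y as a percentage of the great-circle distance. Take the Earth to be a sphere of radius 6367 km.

Great circle: σ = 1.8300 rad → d_gc = Rσ = 11651.7 km
Rhumb: Δφ = -0.4290, Δλ = -3.0627, Δψ = -0.5502, q = Δφ/Δψ = 0.7797 → d_rh = R√(Δφ²+q²Δλ²) = 15447.4 km
Excess = (15447.4 − 11651.7) / 11651.7 = 3795.7 / 11651.7 = 32.58% ≈ 32.6%

32.6%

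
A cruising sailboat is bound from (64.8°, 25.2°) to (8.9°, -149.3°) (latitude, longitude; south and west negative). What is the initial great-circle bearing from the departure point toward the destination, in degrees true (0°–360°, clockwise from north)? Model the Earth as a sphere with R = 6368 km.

354.3°

N = sin Δλ·cos φ₂ = -0.0947;  D = cos φ₁ sin φ₂ − sin φ₁ cos φ₂ cos Δλ = +0.9557
initial course = atan2(N, D) = 354.34°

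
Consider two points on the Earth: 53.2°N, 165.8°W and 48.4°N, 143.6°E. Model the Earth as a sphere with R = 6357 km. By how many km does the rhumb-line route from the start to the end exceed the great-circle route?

72 km

Great circle: cos σ = sin φ₁ sin φ₂ + cos φ₁ cos φ₂ cos Δλ,  σ = 0.5525 rad → d_gc = 3512.2 km
Rhumb line: Δψ = -0.1327, q = Δφ/Δψ = 0.6313, d_rh = R√(Δφ²+q²Δλ²) = 3583.9 km
Excess = 3583.9 − 3512.2 = 71.7 ≈ 72 km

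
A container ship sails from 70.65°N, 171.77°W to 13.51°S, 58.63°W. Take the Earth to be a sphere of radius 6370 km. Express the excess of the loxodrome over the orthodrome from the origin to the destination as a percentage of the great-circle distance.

7.0%

Great circle: σ = 1.9252 rad → d_gc = Rσ = 12263.5 km
Rhumb: Δφ = -1.4689, Δλ = +1.9747, Δψ = -2.0071, q = Δφ/Δψ = 0.7318 → d_rh = R√(Δφ²+q²Δλ²) = 13125.8 km
Excess = (13125.8 − 12263.5) / 12263.5 = 862.3 / 12263.5 = 7.03% ≈ 7.0%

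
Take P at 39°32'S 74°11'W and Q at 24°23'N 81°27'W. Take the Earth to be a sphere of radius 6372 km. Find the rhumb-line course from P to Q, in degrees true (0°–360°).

353.9°

Δψ = ln[tan(π/4+φ₂/2)/tan(π/4+φ₁/2)] = +1.1913
Δλ = -0.1268 rad (taken the short way round)
course = atan2(Δλ, Δψ) = 353.92°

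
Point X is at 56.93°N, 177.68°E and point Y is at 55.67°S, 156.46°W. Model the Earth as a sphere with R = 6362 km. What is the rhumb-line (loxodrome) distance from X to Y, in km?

Δψ = ln[tan(π/4+φ₂/2)/tan(π/4+φ₁/2)] = -2.3892;  Δφ = -1.9652 rad,  Δλ = +0.4513 rad
q = Δφ/Δψ = 0.8225
d = R·√(Δφ² + q²Δλ²) = 6362·2.00000 = 12724 km

12724 km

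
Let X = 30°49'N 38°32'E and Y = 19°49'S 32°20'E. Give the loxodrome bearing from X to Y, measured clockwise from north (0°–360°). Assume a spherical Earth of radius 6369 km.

186.7°

Meridional parts: M(φ₁)=+0.5658, M(φ₂)=-0.3530 → ΔM = -0.9188;  Δλ = -0.1082 rad
tan C = Δλ / ΔM = +0.1178 → C = 186.72°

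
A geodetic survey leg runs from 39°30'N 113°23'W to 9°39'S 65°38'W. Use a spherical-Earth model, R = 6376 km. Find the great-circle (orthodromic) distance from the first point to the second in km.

Haversine: a = sin²(Δφ/2)+cos φ₁ cos φ₂ sin²(Δλ/2) = 0.29758;  σ = 2·atan2(√a,√(1−a))
σ = 66.118° → d = Rσ = 6376·1.15398 = 7358 km

7358 km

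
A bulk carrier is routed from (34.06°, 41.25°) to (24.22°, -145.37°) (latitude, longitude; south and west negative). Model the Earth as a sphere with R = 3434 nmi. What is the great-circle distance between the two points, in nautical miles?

7275 nmi

cos σ = sin φ₁ sin φ₂ + cos φ₁ cos φ₂ cos Δλ
      = sin(34.06°)sin(24.22°) + cos(34.06°)cos(24.22°)cos(173.38°) = -0.5207
σ = 121.381° → d = Rσ = 3434·2.11850 = 7275 nmi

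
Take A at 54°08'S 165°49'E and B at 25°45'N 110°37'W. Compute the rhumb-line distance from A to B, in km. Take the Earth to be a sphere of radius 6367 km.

12034 km

Rhumb course C = atan2(Δλ, Δψ) with Δψ = ln[tan(π/4+φ₂/2)/tan(π/4+φ₁/2)] = +1.5935, Δλ = +1.4585 → C = 42.47°
d = R·|Δφ| / |cos C| = 6367·1.39423 / 0.73766 = 12034 km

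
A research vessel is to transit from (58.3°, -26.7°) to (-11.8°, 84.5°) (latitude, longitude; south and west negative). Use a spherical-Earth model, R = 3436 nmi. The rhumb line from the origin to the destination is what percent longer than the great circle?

Great circle: σ = 1.9391 rad → d_gc = Rσ = 6662.6 nmi
Rhumb: Δφ = -1.2235, Δλ = +1.9408, Δψ = -1.4665, q = Δφ/Δψ = 0.8343 → d_rh = R√(Δφ²+q²Δλ²) = 6973.2 nmi
Excess = (6973.2 − 6662.6) / 6662.6 = 310.6 / 6662.6 = 4.66% ≈ 4.7%

4.7%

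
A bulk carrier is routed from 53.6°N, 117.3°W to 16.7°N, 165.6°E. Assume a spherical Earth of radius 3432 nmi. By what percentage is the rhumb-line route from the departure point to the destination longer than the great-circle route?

3.1%

Great circle: σ = 1.2045 rad → d_gc = Rσ = 4133.7 nmi
Rhumb: Δφ = -0.6440, Δλ = -1.3456, Δψ = -0.8167, q = Δφ/Δψ = 0.7886 → d_rh = R√(Δφ²+q²Δλ²) = 4260.2 nmi
Excess = (4260.2 − 4133.7) / 4133.7 = 126.5 / 4133.7 = 3.06% ≈ 3.1%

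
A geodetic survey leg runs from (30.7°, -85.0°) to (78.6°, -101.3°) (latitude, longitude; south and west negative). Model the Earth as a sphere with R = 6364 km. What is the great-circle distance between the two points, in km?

5379 km

cos σ = sin φ₁ sin φ₂ + cos φ₁ cos φ₂ cos Δλ
      = sin(30.70°)sin(78.60°) + cos(30.70°)cos(78.60°)cos(-16.30°) = 0.6636
σ = 48.425° → d = Rσ = 6364·0.84518 = 5379 km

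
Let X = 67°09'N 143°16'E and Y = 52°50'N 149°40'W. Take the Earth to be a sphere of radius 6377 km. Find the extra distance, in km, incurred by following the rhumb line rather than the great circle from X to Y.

Great circle: cos σ = sin φ₁ sin φ₂ + cos φ₁ cos φ₂ cos Δλ,  σ = 0.5992 rad → d_gc = 3821.4 km
Rhumb line: Δψ = -0.5090, q = Δφ/Δψ = 0.4909, d_rh = R√(Δφ²+q²Δλ²) = 3995.6 km
Excess = 3995.6 − 3821.4 = 174.2 ≈ 174 km

174 km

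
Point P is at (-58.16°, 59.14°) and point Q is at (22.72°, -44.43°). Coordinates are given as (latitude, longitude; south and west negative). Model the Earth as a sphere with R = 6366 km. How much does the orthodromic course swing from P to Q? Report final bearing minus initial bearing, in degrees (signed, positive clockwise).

Initial bearing θ₁ = atan2(sin Δλ cos φ₂, cos φ₁ sin φ₂ − sin φ₁ cos φ₂ cos Δλ) = 271.27°
Final bearing θ₂ = (initial bearing from the destination back to the start) + 180° = 325.12°
Δθ = θ₂ − θ₁ = +53.9°

+53.9°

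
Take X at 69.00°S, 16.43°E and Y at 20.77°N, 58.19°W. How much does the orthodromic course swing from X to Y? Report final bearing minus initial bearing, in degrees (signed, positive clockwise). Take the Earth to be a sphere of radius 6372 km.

+47.4°

At departure: θ₁ = atan2(sin Δλ cos φ₂, cos φ₁ sin φ₂ − sin φ₁ cos φ₂ cos Δλ) = 291.69°
At arrival: θ₂ = atan2(sin Δλ cos φ₁, −cos φ₂ sin φ₁ + sin φ₂ cos φ₁ cos Δλ) = 339.14°
Δθ = θ₂ − θ₁ = +47.4°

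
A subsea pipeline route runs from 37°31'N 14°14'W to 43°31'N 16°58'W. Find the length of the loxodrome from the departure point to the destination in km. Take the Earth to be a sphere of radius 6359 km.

Δψ = ln[tan(π/4+φ₂/2)/tan(π/4+φ₁/2)] = +0.1379;  Δφ = +0.1047 rad,  Δλ = -0.0477 rad
q = Δφ/Δψ = 0.7594
d = R·√(Δφ² + q²Δλ²) = 6359·0.11081 = 705 km

705 km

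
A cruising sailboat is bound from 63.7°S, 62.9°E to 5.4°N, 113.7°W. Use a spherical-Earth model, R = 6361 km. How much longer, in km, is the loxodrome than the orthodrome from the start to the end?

Great circle: cos σ = sin φ₁ sin φ₂ + cos φ₁ cos φ₂ cos Δλ,  σ = 2.1232 rad → d_gc = 13505.4 km
Rhumb line: Δψ = +1.5484, q = Δφ/Δψ = 0.7789, d_rh = R√(Δφ²+q²Δλ²) = 17089.4 km
Excess = 17089.4 − 13505.4 = 3584.0 ≈ 3584 km

3584 km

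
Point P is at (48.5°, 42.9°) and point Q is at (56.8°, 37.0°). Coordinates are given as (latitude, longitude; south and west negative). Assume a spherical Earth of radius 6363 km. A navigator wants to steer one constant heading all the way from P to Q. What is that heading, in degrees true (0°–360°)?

Δψ = ln[tan(π/4+φ₂/2)/tan(π/4+φ₁/2)] = +0.2397
Δλ = -0.1030 rad (taken the short way round)
course = atan2(Δλ, Δψ) = 336.75°

336.8°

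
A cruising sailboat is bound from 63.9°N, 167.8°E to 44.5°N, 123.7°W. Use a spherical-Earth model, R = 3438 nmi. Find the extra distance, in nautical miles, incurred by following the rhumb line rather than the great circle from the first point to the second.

107 nmi

Great circle: cos σ = sin φ₁ sin φ₂ + cos φ₁ cos φ₂ cos Δλ,  σ = 0.7311 rad → d_gc = 2513.5 nmi
Rhumb line: Δψ = -0.5928, q = Δφ/Δψ = 0.5711, d_rh = R√(Δφ²+q²Δλ²) = 2620.3 nmi
Excess = 2620.3 − 2513.5 = 106.8 ≈ 107 nmi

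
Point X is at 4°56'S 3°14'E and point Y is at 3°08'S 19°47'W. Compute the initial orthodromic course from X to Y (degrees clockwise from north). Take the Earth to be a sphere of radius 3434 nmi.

θ = atan2( sin Δλ·cos φ₂ ,  cos φ₁ sin φ₂ − sin φ₁ cos φ₂ cos Δλ )
  = atan2(-0.3904, +0.0246) = 273.60°

273.6°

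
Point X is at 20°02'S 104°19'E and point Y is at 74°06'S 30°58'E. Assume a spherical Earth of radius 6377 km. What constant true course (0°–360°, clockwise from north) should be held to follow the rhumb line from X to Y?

218.5°

Meridional parts: M(φ₁)=-0.3570, M(φ₂)=-1.9686 → ΔM = -1.6116;  Δλ = -1.2802 rad
tan C = Δλ / ΔM = +0.7944 → C = 218.46°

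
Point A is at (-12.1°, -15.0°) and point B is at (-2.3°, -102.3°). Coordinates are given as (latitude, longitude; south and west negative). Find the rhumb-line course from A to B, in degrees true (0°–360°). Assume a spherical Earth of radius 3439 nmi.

276.5°

Meridional parts: M(φ₁)=-0.2128, M(φ₂)=-0.0402 → ΔM = +0.1726;  Δλ = -1.5237 rad
tan C = Δλ / ΔM = -8.8268 → C = 276.46°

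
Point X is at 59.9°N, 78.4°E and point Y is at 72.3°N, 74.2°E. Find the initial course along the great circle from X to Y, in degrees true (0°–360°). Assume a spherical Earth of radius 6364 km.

354.1°

θ = atan2( sin Δλ·cos φ₂ ,  cos φ₁ sin φ₂ − sin φ₁ cos φ₂ cos Δλ )
  = atan2(-0.0223, +0.2154) = 354.10°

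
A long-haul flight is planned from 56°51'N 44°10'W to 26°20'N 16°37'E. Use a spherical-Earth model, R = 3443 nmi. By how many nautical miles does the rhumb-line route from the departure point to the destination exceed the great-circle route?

Great circle: cos σ = sin φ₁ sin φ₂ + cos φ₁ cos φ₂ cos Δλ,  σ = 0.9140 rad → d_gc = 3146.8 nmi
Rhumb line: Δψ = -0.7352, q = Δφ/Δψ = 0.7245, d_rh = R√(Δφ²+q²Δλ²) = 3219.5 nmi
Excess = 3219.5 − 3146.8 = 72.7 ≈ 73 nmi

73 nmi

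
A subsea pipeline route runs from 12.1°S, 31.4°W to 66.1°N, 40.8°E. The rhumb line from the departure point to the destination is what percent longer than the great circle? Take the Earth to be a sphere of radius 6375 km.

2.2%

Great circle: σ = 1.6414 rad → d_gc = Rσ = 10463.9 km
Rhumb: Δφ = +1.3648, Δλ = +1.2601, Δψ = +1.7656, q = Δφ/Δψ = 0.7730 → d_rh = R√(Δφ²+q²Δλ²) = 10689.6 km
Excess = (10689.6 − 10463.9) / 10463.9 = 225.7 / 10463.9 = 2.16% ≈ 2.2%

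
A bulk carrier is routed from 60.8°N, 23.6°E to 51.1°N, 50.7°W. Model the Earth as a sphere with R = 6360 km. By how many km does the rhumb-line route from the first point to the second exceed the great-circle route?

235 km

Great circle: cos σ = sin φ₁ sin φ₂ + cos φ₁ cos φ₂ cos Δλ,  σ = 0.7040 rad → d_gc = 4477.6 km
Rhumb line: Δψ = -0.3043, q = Δφ/Δψ = 0.5563, d_rh = R√(Δφ²+q²Δλ²) = 4712.7 km
Excess = 4712.7 − 4477.6 = 235.1 ≈ 235 km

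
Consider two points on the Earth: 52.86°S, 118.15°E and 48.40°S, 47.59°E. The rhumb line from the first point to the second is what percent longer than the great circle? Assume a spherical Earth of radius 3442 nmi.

4.1%

Great circle: σ = 0.7532 rad → d_gc = Rσ = 2592.4 nmi
Rhumb: Δφ = +0.0778, Δλ = -1.2315, Δψ = +0.1228, q = Δφ/Δψ = 0.6337 → d_rh = R√(Δφ²+q²Δλ²) = 2699.4 nmi
Excess = (2699.4 − 2592.4) / 2592.4 = 107.0 / 2592.4 = 4.13% ≈ 4.1%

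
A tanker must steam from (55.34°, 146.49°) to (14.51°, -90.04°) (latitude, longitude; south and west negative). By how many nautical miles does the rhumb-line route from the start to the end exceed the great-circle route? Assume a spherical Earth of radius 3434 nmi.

Great circle: cos σ = sin φ₁ sin φ₂ + cos φ₁ cos φ₂ cos Δλ,  σ = 1.6685 rad → d_gc = 5729.6 nmi
Rhumb line: Δψ = -0.9086, q = Δφ/Δψ = 0.7843, d_rh = R√(Δφ²+q²Δλ²) = 6298.6 nmi
Excess = 6298.6 − 5729.6 = 569.0 ≈ 569 nmi

569 nmi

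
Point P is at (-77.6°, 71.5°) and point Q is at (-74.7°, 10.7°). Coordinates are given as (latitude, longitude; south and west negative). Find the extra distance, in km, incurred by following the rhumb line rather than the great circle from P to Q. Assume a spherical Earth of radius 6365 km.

72 km

Great circle: cos σ = sin φ₁ sin φ₂ + cos φ₁ cos φ₂ cos Δλ,  σ = 0.2468 rad → d_gc = 1570.9 km
Rhumb line: Δψ = +0.2122, q = Δφ/Δψ = 0.2385, d_rh = R√(Δφ²+q²Δλ²) = 1642.9 km
Excess = 1642.9 − 1570.9 = 72.0 ≈ 72 km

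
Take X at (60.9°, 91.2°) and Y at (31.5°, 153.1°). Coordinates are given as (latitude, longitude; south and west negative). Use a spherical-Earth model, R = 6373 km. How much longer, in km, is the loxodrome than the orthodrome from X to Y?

153 km

Great circle: cos σ = sin φ₁ sin φ₂ + cos φ₁ cos φ₂ cos Δλ,  σ = 0.8608 rad → d_gc = 5485.6 km
Rhumb line: Δψ = -0.7690, q = Δφ/Δψ = 0.6672, d_rh = R√(Δφ²+q²Δλ²) = 5639.0 km
Excess = 5639.0 − 5485.6 = 153.4 ≈ 153 km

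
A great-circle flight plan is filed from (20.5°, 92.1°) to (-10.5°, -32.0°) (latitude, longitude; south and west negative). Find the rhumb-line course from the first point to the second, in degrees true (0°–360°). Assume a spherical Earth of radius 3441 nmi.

Meridional parts: M(φ₁)=+0.3657, M(φ₂)=-0.1843 → ΔM = -0.5500;  Δλ = -2.1660 rad
tan C = Δλ / ΔM = +3.9383 → C = 255.75°

255.8°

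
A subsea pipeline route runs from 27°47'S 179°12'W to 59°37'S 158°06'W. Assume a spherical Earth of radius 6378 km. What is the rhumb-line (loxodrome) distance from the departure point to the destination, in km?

3902 km

Rhumb course C = atan2(Δλ, Δψ) with Δψ = ln[tan(π/4+φ₂/2)/tan(π/4+φ₁/2)] = -0.7985, Δλ = +0.3683 → C = 155.24°
d = R·|Δφ| / |cos C| = 6378·0.55560 / 0.90809 = 3902 km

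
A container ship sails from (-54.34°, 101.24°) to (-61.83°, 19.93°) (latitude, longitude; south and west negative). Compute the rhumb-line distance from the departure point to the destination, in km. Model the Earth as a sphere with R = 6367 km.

4828 km

Rhumb course C = atan2(Δλ, Δψ) with Δψ = ln[tan(π/4+φ₂/2)/tan(π/4+φ₁/2)] = -0.2484, Δλ = -1.4191 → C = 260.07°
d = R·|Δφ| / |cos C| = 6367·0.13073 / 0.17240 = 4828 km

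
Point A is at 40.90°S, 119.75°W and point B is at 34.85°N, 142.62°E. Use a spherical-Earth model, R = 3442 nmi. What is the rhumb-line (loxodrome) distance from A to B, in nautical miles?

Rhumb course C = atan2(Δλ, Δψ) with Δψ = ln[tan(π/4+φ₂/2)/tan(π/4+φ₁/2)] = +1.4332, Δλ = -1.7040 → C = 310.07°
d = R·|Δφ| / |cos C| = 3442·1.32209 / 0.64368 = 7070 nmi

7070 nmi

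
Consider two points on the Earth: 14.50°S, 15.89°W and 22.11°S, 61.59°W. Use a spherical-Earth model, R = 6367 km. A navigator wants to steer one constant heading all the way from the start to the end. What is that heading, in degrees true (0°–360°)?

260.0°

Meridional parts: M(φ₁)=-0.2558, M(φ₂)=-0.3958 → ΔM = -0.1400;  Δλ = -0.7976 rad
tan C = Δλ / ΔM = +5.6963 → C = 260.04°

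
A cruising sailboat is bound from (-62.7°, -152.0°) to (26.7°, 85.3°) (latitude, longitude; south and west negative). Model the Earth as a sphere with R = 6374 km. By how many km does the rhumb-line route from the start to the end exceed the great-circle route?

Great circle: cos σ = sin φ₁ sin φ₂ + cos φ₁ cos φ₂ cos Δλ,  σ = 2.2403 rad → d_gc = 14280.0 km
Rhumb line: Δψ = +1.8992, q = Δφ/Δψ = 0.8216, d_rh = R√(Δφ²+q²Δλ²) = 14989.4 km
Excess = 14989.4 − 14280.0 = 709.4 ≈ 709 km

709 km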